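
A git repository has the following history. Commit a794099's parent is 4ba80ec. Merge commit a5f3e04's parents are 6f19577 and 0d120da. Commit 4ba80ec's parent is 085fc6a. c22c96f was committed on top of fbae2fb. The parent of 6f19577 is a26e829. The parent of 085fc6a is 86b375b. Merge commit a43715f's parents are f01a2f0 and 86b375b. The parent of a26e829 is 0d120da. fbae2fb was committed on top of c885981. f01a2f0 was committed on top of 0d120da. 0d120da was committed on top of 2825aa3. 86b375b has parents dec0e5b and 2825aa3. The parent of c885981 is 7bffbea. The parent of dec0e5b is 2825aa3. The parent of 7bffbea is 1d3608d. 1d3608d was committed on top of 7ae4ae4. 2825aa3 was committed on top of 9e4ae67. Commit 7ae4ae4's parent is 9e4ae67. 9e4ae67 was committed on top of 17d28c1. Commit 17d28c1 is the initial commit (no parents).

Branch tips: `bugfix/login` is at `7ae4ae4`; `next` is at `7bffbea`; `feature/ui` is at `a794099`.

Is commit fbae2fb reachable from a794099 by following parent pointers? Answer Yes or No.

Ancestors of a794099: {085fc6a, 17d28c1, 2825aa3, 4ba80ec, 86b375b, 9e4ae67, a794099, dec0e5b}.
fbae2fb is not in that set, so it is not an ancestor of a794099.

No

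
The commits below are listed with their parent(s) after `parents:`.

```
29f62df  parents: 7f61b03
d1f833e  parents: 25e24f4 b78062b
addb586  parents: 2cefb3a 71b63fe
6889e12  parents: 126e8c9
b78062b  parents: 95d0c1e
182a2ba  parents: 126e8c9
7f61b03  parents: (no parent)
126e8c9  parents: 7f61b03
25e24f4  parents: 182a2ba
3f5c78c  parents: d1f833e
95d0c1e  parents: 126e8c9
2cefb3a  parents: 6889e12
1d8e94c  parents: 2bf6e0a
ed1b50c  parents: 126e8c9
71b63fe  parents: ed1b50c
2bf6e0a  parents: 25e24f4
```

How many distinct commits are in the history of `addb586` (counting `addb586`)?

7

Walking parent pointers from addb586: reachable set = {126e8c9, 2cefb3a, 6889e12, 71b63fe, 7f61b03, addb586, ed1b50c}.
That is 7 commits.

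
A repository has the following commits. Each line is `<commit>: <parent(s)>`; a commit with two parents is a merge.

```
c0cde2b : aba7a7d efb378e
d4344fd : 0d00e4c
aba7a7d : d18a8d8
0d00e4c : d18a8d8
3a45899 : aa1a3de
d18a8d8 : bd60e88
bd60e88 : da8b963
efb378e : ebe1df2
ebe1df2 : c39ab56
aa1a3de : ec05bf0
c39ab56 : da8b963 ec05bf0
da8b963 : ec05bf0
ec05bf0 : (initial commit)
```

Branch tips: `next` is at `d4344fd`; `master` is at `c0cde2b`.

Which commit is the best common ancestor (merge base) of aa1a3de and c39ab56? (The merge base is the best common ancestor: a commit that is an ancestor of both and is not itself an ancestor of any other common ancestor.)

ec05bf0

Ancestors of aa1a3de: {aa1a3de, ec05bf0}.
Ancestors of c39ab56: {c39ab56, da8b963, ec05bf0}.
Common ancestors: {ec05bf0}.
The only common ancestor is ec05bf0, so it is the merge base.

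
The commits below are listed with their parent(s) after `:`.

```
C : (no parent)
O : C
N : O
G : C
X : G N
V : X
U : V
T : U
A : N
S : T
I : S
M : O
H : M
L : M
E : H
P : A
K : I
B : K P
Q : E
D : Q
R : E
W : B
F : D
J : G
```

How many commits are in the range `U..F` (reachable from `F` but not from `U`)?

6

Reachable from F: {C, D, E, F, H, M, O, Q}.
Reachable from U: {C, G, N, O, U, V, X}.
In F's history but not U's: {D, E, F, H, M, Q} — 6 commits.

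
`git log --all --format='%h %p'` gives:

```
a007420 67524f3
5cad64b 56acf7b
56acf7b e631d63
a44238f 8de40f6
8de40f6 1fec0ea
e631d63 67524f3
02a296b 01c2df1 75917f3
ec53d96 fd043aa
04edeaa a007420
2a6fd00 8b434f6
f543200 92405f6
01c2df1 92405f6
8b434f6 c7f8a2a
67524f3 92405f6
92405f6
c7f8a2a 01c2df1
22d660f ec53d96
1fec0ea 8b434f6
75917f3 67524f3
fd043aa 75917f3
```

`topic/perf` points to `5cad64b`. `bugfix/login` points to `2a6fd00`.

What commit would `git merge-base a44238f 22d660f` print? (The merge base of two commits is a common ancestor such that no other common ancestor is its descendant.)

Ancestors of a44238f: {01c2df1, 1fec0ea, 8b434f6, 8de40f6, 92405f6, a44238f, c7f8a2a}.
Ancestors of 22d660f: {22d660f, 67524f3, 75917f3, 92405f6, ec53d96, fd043aa}.
Common ancestors: {92405f6}.
The only common ancestor is 92405f6, so it is the merge base.

92405f6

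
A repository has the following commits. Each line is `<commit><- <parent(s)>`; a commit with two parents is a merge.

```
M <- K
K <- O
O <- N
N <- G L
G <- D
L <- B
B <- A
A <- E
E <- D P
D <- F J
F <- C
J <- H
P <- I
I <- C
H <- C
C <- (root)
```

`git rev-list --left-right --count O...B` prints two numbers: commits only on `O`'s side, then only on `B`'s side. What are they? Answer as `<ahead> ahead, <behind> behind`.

Reachable from O: {A, B, C, D, E, F, G, H, I, J, L, N, O, P}.
Reachable from B: {A, B, C, D, E, F, H, I, J, P}.
Only in O's history (ahead): {G, L, N, O} — 4.
Only in B's history (behind): {} — 0.

4 ahead, 0 behind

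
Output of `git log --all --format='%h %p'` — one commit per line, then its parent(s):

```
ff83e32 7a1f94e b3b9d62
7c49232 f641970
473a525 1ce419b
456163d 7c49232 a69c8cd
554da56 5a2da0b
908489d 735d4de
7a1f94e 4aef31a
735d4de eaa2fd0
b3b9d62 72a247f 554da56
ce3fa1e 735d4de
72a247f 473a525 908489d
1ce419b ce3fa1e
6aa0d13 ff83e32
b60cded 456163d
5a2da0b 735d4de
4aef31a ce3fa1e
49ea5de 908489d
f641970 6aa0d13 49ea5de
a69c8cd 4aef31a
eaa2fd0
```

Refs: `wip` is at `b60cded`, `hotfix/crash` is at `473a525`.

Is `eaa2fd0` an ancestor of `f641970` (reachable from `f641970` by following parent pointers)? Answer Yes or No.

Yes

Ancestors of f641970 (commits reachable by following parents): {1ce419b, 473a525, 49ea5de, 4aef31a, 554da56, 5a2da0b, 6aa0d13, 72a247f, 735d4de, 7a1f94e, 908489d, b3b9d62, ce3fa1e, eaa2fd0, f641970, ff83e32}.
eaa2fd0 is in that set, so it is an ancestor of f641970.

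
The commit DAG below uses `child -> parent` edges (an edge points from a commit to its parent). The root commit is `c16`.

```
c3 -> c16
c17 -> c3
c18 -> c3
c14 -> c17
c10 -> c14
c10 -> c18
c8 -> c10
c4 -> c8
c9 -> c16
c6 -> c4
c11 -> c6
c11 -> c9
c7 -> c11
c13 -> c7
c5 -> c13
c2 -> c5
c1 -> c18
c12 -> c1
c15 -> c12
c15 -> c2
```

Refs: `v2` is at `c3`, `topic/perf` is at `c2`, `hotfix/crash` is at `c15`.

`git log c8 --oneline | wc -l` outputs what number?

Walking parent pointers from c8: reachable set = {c10, c14, c16, c17, c18, c3, c8}.
That is 7 commits.

7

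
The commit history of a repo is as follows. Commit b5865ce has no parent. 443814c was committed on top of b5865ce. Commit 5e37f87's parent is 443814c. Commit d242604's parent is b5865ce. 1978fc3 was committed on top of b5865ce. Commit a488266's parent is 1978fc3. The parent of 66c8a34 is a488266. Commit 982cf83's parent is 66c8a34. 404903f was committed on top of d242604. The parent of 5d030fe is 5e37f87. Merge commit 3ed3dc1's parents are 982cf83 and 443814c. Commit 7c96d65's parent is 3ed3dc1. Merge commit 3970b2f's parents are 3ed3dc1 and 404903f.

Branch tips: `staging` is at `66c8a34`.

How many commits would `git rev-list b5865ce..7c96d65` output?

Reachable from 7c96d65: {1978fc3, 3ed3dc1, 443814c, 66c8a34, 7c96d65, 982cf83, a488266, b5865ce}.
Reachable from b5865ce: {b5865ce}.
In 7c96d65's history but not b5865ce's: {1978fc3, 3ed3dc1, 443814c, 66c8a34, 7c96d65, 982cf83, a488266} — 7 commits.

7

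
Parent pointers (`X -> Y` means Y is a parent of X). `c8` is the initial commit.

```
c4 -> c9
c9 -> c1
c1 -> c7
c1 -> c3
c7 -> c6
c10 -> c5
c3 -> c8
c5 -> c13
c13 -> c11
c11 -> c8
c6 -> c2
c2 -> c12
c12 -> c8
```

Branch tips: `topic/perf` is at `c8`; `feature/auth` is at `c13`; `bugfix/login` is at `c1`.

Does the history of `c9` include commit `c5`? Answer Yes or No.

Ancestors of c9: {c1, c12, c2, c3, c6, c7, c8, c9}.
c5 is not in that set, so it is not an ancestor of c9.

No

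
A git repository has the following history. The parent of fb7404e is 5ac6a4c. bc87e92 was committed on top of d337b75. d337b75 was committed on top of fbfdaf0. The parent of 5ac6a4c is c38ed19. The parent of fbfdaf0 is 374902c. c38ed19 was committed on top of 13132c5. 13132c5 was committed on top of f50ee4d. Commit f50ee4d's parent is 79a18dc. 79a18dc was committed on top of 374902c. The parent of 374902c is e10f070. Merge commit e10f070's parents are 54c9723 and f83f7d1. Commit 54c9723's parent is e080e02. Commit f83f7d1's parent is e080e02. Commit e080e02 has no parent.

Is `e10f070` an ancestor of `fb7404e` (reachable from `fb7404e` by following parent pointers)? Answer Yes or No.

Yes

Ancestors of fb7404e (commits reachable by following parents): {13132c5, 374902c, 54c9723, 5ac6a4c, 79a18dc, c38ed19, e080e02, e10f070, f50ee4d, f83f7d1, fb7404e}.
e10f070 is in that set, so it is an ancestor of fb7404e.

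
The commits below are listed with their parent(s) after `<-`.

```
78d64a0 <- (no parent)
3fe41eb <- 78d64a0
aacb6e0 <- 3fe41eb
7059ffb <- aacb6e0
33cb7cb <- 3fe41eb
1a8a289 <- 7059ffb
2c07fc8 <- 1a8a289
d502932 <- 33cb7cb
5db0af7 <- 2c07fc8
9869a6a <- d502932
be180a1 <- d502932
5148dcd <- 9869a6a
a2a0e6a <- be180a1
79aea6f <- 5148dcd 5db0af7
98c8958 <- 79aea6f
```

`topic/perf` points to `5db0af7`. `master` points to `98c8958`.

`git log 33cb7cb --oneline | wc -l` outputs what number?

3

Walking parent pointers from 33cb7cb: reachable set = {33cb7cb, 3fe41eb, 78d64a0}.
That is 3 commits.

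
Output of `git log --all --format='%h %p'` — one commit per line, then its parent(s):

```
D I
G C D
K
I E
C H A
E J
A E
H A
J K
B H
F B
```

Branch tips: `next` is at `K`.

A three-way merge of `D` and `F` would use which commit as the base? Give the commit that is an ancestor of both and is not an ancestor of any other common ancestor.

E

Ancestors of D: {D, E, I, J, K}.
Ancestors of F: {A, B, E, F, H, J, K}.
Common ancestors: {E, J, K}.
Among these, E is not an ancestor of any other common ancestor — it is the merge base.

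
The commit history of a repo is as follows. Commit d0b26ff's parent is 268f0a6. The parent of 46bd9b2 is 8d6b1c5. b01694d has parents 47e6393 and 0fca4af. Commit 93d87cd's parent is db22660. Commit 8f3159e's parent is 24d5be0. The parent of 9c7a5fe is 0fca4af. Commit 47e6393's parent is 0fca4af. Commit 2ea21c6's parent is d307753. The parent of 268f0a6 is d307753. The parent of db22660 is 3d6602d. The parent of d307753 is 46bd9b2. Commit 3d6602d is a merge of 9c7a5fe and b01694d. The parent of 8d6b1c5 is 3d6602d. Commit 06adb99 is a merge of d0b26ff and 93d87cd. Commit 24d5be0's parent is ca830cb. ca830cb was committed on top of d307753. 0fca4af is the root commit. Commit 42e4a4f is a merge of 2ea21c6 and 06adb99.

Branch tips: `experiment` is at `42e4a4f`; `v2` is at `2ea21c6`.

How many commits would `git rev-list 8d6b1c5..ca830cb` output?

Reachable from ca830cb: {0fca4af, 3d6602d, 46bd9b2, 47e6393, 8d6b1c5, 9c7a5fe, b01694d, ca830cb, d307753}.
Reachable from 8d6b1c5: {0fca4af, 3d6602d, 47e6393, 8d6b1c5, 9c7a5fe, b01694d}.
In ca830cb's history but not 8d6b1c5's: {46bd9b2, ca830cb, d307753} — 3 commits.

3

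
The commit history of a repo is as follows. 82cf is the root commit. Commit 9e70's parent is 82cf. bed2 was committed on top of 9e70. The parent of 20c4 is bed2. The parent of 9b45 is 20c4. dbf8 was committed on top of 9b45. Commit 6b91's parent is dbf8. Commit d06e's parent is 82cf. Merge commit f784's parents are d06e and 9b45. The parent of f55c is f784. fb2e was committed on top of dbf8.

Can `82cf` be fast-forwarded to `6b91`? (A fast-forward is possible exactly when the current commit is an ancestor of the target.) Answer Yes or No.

Yes

A fast-forward from 82cf to 6b91 is possible iff 82cf is an ancestor of 6b91.
Ancestors of 6b91: {20c4, 6b91, 82cf, 9b45, 9e70, bed2, dbf8}.
82cf is among them, so fast-forward is possible.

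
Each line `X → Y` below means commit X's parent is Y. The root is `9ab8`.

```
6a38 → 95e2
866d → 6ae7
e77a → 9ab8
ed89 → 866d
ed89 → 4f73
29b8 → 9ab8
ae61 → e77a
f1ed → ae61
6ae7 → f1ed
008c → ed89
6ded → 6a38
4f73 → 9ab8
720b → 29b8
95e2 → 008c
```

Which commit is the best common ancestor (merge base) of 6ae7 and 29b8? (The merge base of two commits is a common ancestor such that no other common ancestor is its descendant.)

Ancestors of 6ae7: {6ae7, 9ab8, ae61, e77a, f1ed}.
Ancestors of 29b8: {29b8, 9ab8}.
Common ancestors: {9ab8}.
The only common ancestor is 9ab8, so it is the merge base.

9ab8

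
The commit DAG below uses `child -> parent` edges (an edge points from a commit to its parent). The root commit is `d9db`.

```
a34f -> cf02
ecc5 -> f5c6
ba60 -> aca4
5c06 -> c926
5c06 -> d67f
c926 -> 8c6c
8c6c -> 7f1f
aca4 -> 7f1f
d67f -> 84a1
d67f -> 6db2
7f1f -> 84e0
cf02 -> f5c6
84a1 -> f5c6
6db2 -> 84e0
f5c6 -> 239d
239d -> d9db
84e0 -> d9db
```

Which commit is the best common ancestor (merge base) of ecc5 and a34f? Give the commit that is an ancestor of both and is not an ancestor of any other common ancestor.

f5c6

Ancestors of ecc5: {239d, d9db, ecc5, f5c6}.
Ancestors of a34f: {239d, a34f, cf02, d9db, f5c6}.
Common ancestors: {239d, d9db, f5c6}.
Among these, f5c6 is not an ancestor of any other common ancestor — it is the merge base.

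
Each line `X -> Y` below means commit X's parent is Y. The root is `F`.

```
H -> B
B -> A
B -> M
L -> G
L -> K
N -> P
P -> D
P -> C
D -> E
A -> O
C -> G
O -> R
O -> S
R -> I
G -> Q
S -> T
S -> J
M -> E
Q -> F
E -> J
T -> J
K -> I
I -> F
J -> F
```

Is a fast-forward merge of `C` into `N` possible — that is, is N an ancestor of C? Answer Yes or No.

A fast-forward from N to C is possible iff N is an ancestor of C.
Ancestors of C: {C, F, G, Q}.
N is not among them, so fast-forward is not possible.

No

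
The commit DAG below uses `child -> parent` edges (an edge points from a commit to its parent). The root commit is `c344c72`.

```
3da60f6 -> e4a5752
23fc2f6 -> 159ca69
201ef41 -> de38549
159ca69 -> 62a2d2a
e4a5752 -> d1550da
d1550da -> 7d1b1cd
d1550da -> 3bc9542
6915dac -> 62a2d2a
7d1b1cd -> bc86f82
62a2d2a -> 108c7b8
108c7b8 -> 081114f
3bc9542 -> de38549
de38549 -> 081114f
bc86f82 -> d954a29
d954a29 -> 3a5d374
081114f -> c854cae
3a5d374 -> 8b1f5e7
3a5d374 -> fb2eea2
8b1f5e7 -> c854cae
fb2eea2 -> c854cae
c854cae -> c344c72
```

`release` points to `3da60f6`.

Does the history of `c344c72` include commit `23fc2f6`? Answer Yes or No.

No

Ancestors of c344c72: {c344c72}.
23fc2f6 is not in that set, so it is not an ancestor of c344c72.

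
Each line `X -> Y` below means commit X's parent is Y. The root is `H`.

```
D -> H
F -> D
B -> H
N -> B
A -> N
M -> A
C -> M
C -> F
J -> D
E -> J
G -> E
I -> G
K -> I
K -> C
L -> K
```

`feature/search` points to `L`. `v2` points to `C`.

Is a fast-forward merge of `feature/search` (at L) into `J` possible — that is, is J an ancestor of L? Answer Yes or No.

Yes

A fast-forward from J to L is possible iff J is an ancestor of L.
Ancestors of L: {A, B, C, D, E, F, G, H, I, J, K, L, M, N}.
J is among them, so fast-forward is possible.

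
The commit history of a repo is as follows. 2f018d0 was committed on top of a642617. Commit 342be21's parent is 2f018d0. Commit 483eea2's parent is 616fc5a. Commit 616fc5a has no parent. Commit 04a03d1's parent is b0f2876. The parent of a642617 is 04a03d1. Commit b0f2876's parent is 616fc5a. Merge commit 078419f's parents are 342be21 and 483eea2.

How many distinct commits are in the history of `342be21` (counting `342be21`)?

Walking parent pointers from 342be21: reachable set = {04a03d1, 2f018d0, 342be21, 616fc5a, a642617, b0f2876}.
That is 6 commits.

6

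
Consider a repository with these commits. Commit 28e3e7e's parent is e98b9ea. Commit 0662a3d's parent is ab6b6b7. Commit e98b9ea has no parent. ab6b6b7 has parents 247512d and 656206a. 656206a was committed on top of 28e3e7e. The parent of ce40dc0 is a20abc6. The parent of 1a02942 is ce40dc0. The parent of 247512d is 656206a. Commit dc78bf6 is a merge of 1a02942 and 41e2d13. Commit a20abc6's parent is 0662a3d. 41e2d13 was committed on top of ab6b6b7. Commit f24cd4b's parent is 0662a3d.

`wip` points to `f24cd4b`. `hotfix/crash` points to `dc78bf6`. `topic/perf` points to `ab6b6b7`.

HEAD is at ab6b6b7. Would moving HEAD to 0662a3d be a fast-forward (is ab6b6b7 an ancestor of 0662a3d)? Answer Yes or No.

A fast-forward from ab6b6b7 to 0662a3d is possible iff ab6b6b7 is an ancestor of 0662a3d.
Ancestors of 0662a3d: {0662a3d, 247512d, 28e3e7e, 656206a, ab6b6b7, e98b9ea}.
ab6b6b7 is among them, so fast-forward is possible.

Yes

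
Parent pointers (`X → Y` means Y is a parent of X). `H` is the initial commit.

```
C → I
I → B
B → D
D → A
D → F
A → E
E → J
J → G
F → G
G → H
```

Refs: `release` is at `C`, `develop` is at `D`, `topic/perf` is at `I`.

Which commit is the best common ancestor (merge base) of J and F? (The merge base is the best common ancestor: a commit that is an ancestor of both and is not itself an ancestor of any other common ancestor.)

G

Ancestors of J: {G, H, J}.
Ancestors of F: {F, G, H}.
Common ancestors: {G, H}.
Among these, G is not an ancestor of any other common ancestor — it is the merge base.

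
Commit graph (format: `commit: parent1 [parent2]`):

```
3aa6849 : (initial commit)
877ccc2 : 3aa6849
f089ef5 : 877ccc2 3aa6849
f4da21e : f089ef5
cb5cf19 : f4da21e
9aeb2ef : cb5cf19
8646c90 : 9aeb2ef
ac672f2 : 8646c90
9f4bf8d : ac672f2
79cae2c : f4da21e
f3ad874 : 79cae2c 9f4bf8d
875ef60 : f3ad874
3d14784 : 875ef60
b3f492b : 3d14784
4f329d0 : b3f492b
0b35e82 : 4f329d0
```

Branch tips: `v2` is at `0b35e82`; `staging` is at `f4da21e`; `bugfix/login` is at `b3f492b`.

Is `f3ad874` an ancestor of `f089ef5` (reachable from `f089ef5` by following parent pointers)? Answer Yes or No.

No

Ancestors of f089ef5: {3aa6849, 877ccc2, f089ef5}.
f3ad874 is not in that set, so it is not an ancestor of f089ef5.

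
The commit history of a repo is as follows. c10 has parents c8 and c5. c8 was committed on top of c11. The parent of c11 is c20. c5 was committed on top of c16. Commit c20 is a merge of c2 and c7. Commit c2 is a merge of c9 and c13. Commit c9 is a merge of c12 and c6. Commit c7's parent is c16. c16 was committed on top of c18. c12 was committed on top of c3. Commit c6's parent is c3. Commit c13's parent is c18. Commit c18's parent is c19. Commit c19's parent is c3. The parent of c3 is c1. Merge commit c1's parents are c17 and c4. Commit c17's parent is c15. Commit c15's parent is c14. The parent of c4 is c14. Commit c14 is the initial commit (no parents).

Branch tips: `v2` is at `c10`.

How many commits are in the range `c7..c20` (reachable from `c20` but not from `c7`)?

Reachable from c20: {c1, c12, c13, c14, c15, c16, c17, c18, c19, c2, c20, c3, c4, c6, c7, c9}.
Reachable from c7: {c1, c14, c15, c16, c17, c18, c19, c3, c4, c7}.
In c20's history but not c7's: {c12, c13, c2, c20, c6, c9} — 6 commits.

6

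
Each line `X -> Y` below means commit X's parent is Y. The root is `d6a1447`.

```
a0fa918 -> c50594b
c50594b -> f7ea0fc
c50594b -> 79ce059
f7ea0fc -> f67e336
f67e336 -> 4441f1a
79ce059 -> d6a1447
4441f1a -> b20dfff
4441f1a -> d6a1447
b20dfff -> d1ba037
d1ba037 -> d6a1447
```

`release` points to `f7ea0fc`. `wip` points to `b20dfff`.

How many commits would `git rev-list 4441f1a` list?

4

Walking parent pointers from 4441f1a: reachable set = {4441f1a, b20dfff, d1ba037, d6a1447}.
That is 4 commits.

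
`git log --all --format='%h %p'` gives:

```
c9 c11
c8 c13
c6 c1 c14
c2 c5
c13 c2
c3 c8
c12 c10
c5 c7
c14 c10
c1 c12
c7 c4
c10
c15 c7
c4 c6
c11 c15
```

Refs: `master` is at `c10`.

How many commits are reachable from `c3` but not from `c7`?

Reachable from c3: {c1, c10, c12, c13, c14, c2, c3, c4, c5, c6, c7, c8}.
Reachable from c7: {c1, c10, c12, c14, c4, c6, c7}.
In c3's history but not c7's: {c13, c2, c3, c5, c8} — 5 commits.

5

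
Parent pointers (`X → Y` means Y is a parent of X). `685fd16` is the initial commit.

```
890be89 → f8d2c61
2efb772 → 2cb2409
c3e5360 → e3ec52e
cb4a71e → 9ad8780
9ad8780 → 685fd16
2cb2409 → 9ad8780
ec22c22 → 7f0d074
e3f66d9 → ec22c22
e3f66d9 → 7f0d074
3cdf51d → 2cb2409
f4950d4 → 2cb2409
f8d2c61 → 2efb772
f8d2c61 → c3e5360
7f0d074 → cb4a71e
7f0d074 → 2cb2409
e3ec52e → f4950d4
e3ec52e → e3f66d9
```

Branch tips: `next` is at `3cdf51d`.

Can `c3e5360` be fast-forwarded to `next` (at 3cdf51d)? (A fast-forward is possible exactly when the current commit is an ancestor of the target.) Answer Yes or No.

A fast-forward from c3e5360 to 3cdf51d is possible iff c3e5360 is an ancestor of 3cdf51d.
Ancestors of 3cdf51d: {2cb2409, 3cdf51d, 685fd16, 9ad8780}.
c3e5360 is not among them, so fast-forward is not possible.

No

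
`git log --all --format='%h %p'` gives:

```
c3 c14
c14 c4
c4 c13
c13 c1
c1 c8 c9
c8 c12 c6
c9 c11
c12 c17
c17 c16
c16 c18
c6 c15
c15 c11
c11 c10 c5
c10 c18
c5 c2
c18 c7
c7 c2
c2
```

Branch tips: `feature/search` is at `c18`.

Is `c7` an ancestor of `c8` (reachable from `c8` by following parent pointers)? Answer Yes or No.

Yes

Ancestors of c8 (commits reachable by following parents): {c10, c11, c12, c15, c16, c17, c18, c2, c5, c6, c7, c8}.
c7 is in that set, so it is an ancestor of c8.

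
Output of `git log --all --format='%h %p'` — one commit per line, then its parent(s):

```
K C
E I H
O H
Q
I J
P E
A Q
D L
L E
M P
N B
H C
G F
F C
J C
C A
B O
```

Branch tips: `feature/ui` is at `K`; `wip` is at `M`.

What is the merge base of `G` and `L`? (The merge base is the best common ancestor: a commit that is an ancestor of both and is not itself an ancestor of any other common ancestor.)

C

Ancestors of G: {A, C, F, G, Q}.
Ancestors of L: {A, C, E, H, I, J, L, Q}.
Common ancestors: {A, C, Q}.
Among these, C is not an ancestor of any other common ancestor — it is the merge base.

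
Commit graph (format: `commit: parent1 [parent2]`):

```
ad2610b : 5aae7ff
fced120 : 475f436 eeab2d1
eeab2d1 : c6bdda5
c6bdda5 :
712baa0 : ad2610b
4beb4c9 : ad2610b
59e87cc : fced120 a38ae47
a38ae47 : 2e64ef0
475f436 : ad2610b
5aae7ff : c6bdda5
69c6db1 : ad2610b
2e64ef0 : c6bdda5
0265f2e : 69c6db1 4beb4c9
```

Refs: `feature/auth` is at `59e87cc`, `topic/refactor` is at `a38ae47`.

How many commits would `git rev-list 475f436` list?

Walking parent pointers from 475f436: reachable set = {475f436, 5aae7ff, ad2610b, c6bdda5}.
That is 4 commits.

4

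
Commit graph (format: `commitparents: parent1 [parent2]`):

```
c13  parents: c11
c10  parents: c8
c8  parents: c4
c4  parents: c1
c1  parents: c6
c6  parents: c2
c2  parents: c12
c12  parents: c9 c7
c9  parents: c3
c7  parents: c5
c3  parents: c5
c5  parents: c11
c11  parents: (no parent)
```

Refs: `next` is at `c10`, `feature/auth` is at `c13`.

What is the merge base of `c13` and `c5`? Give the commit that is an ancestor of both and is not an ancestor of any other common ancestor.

Ancestors of c13: {c11, c13}.
Ancestors of c5: {c11, c5}.
Common ancestors: {c11}.
The only common ancestor is c11, so it is the merge base.

c11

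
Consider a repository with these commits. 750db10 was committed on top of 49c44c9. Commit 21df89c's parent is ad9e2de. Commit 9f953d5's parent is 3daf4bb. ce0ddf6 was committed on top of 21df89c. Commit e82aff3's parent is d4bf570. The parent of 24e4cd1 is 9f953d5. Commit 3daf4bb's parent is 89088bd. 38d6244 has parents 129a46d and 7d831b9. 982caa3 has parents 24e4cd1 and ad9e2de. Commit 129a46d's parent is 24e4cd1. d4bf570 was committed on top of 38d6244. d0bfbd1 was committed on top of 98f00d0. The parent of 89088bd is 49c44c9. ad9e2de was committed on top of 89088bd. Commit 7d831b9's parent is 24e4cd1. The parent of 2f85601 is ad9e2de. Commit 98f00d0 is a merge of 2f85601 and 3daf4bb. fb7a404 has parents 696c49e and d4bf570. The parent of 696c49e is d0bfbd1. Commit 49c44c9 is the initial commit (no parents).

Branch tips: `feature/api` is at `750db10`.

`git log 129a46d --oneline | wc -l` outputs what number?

Walking parent pointers from 129a46d: reachable set = {129a46d, 24e4cd1, 3daf4bb, 49c44c9, 89088bd, 9f953d5}.
That is 6 commits.

6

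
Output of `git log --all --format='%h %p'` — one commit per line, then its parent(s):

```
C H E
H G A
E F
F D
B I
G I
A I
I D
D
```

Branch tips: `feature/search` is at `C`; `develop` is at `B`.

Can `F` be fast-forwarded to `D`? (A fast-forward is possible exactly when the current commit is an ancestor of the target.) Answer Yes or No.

A fast-forward from F to D is possible iff F is an ancestor of D.
Ancestors of D: {D}.
F is not among them, so fast-forward is not possible.

No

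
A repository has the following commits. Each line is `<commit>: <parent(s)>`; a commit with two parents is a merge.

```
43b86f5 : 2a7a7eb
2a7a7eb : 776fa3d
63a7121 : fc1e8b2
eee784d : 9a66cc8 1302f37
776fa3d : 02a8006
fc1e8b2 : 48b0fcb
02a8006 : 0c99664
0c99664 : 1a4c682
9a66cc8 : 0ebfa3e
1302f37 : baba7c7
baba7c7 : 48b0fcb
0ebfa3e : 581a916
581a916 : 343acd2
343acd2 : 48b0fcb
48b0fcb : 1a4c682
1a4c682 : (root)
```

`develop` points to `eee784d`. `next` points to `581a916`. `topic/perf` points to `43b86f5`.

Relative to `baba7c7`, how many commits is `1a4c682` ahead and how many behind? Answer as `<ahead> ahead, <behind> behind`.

0 ahead, 2 behind

Reachable from 1a4c682: {1a4c682}.
Reachable from baba7c7: {1a4c682, 48b0fcb, baba7c7}.
Only in 1a4c682's history (ahead): {} — 0.
Only in baba7c7's history (behind): {48b0fcb, baba7c7} — 2.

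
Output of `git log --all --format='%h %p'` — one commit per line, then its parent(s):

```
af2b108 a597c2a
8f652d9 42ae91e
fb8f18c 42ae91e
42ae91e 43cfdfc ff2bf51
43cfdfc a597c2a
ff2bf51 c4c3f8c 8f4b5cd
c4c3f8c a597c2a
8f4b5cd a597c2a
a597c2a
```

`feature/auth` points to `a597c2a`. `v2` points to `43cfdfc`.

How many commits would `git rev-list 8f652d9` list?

7

Walking parent pointers from 8f652d9: reachable set = {42ae91e, 43cfdfc, 8f4b5cd, 8f652d9, a597c2a, c4c3f8c, ff2bf51}.
That is 7 commits.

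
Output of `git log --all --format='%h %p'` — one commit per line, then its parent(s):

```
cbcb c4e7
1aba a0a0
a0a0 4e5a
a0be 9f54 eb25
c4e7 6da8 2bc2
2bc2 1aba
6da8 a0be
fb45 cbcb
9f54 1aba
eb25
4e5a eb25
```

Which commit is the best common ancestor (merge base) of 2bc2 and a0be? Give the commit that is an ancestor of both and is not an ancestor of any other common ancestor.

1aba

Ancestors of 2bc2: {1aba, 2bc2, 4e5a, a0a0, eb25}.
Ancestors of a0be: {1aba, 4e5a, 9f54, a0a0, a0be, eb25}.
Common ancestors: {1aba, 4e5a, a0a0, eb25}.
Among these, 1aba is not an ancestor of any other common ancestor — it is the merge base.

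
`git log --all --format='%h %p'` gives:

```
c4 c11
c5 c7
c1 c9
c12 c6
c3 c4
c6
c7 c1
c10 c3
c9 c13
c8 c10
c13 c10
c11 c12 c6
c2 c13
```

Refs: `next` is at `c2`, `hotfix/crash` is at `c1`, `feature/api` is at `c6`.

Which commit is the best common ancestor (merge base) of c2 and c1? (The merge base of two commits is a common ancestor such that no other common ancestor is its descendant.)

c13

Ancestors of c2: {c10, c11, c12, c13, c2, c3, c4, c6}.
Ancestors of c1: {c1, c10, c11, c12, c13, c3, c4, c6, c9}.
Common ancestors: {c10, c11, c12, c13, c3, c4, c6}.
Among these, c13 is not an ancestor of any other common ancestor — it is the merge base.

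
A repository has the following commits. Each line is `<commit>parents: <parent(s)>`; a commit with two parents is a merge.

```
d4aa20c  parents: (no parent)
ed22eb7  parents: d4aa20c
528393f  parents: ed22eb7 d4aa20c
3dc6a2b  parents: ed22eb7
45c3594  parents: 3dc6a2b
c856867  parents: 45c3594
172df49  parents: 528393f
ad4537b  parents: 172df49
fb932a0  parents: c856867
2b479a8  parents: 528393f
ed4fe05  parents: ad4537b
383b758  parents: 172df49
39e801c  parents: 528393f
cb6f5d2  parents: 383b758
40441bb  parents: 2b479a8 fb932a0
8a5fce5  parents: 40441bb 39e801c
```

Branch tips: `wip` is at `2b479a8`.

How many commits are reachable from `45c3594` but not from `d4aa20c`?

Reachable from 45c3594: {3dc6a2b, 45c3594, d4aa20c, ed22eb7}.
Reachable from d4aa20c: {d4aa20c}.
In 45c3594's history but not d4aa20c's: {3dc6a2b, 45c3594, ed22eb7} — 3 commits.

3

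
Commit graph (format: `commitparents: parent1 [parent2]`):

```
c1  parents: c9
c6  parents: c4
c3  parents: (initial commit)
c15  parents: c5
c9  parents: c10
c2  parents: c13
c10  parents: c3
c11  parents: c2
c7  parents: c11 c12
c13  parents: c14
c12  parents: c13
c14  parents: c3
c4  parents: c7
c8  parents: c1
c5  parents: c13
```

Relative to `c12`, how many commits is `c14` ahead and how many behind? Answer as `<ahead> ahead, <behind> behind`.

Reachable from c14: {c14, c3}.
Reachable from c12: {c12, c13, c14, c3}.
Only in c14's history (ahead): {} — 0.
Only in c12's history (behind): {c12, c13} — 2.

0 ahead, 2 behind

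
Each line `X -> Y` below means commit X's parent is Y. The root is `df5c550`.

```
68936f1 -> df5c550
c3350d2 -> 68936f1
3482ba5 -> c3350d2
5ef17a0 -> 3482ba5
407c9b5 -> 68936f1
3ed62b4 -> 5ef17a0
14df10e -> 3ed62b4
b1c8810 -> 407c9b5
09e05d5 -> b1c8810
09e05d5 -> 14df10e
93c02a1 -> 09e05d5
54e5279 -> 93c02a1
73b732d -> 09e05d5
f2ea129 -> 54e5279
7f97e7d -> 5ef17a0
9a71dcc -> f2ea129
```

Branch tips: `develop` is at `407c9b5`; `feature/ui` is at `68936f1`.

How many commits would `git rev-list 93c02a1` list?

11

Walking parent pointers from 93c02a1: reachable set = {09e05d5, 14df10e, 3482ba5, 3ed62b4, 407c9b5, 5ef17a0, 68936f1, 93c02a1, b1c8810, c3350d2, df5c550}.
That is 11 commits.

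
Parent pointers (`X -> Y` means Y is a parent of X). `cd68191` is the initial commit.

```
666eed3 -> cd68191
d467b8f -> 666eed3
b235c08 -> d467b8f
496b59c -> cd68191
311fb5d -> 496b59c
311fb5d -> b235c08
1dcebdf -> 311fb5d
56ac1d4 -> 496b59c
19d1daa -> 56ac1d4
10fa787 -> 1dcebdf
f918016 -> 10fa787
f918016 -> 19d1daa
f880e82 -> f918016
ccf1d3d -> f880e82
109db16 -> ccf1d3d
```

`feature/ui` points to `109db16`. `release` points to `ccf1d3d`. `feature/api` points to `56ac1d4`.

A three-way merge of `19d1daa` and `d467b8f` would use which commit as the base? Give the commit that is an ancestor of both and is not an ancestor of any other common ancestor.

Ancestors of 19d1daa: {19d1daa, 496b59c, 56ac1d4, cd68191}.
Ancestors of d467b8f: {666eed3, cd68191, d467b8f}.
Common ancestors: {cd68191}.
The only common ancestor is cd68191, so it is the merge base.

cd68191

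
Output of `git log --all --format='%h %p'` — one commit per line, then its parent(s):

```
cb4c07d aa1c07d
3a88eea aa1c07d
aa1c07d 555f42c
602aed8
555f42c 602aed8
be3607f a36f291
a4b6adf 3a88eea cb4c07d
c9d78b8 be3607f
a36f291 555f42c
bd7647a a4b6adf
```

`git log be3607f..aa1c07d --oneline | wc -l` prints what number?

Reachable from aa1c07d: {555f42c, 602aed8, aa1c07d}.
Reachable from be3607f: {555f42c, 602aed8, a36f291, be3607f}.
In aa1c07d's history but not be3607f's: {aa1c07d} — 1 commit.

1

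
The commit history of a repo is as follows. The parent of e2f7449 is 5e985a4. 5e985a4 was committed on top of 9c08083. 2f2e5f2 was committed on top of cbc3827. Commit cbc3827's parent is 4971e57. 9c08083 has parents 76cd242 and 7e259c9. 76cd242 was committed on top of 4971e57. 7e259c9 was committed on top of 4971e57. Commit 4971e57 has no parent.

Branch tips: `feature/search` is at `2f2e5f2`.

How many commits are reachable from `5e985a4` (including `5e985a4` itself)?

5

Walking parent pointers from 5e985a4: reachable set = {4971e57, 5e985a4, 76cd242, 7e259c9, 9c08083}.
That is 5 commits.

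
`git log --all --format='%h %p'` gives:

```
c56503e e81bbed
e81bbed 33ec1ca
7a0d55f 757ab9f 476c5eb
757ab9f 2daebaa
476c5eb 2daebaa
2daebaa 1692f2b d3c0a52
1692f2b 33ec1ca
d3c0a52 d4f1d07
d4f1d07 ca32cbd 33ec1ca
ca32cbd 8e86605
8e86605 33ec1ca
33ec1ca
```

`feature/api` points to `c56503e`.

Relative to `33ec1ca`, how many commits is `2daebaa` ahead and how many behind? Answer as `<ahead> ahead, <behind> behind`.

6 ahead, 0 behind

Reachable from 2daebaa: {1692f2b, 2daebaa, 33ec1ca, 8e86605, ca32cbd, d3c0a52, d4f1d07}.
Reachable from 33ec1ca: {33ec1ca}.
Only in 2daebaa's history (ahead): {1692f2b, 2daebaa, 8e86605, ca32cbd, d3c0a52, d4f1d07} — 6.
Only in 33ec1ca's history (behind): {} — 0.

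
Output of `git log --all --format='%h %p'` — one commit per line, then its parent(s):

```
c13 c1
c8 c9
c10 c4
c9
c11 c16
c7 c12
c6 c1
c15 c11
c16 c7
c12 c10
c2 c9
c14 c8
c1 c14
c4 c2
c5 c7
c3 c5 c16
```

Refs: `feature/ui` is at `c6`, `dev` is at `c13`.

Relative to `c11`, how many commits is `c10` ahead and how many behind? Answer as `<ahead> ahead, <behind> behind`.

0 ahead, 4 behind

Reachable from c10: {c10, c2, c4, c9}.
Reachable from c11: {c10, c11, c12, c16, c2, c4, c7, c9}.
Only in c10's history (ahead): {} — 0.
Only in c11's history (behind): {c11, c12, c16, c7} — 4.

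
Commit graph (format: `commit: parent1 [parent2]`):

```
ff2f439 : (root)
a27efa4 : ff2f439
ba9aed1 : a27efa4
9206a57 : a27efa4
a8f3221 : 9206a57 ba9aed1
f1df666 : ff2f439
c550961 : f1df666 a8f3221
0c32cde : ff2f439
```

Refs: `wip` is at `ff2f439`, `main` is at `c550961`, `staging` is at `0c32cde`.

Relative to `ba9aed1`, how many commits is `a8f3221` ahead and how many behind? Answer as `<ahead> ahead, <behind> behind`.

Reachable from a8f3221: {9206a57, a27efa4, a8f3221, ba9aed1, ff2f439}.
Reachable from ba9aed1: {a27efa4, ba9aed1, ff2f439}.
Only in a8f3221's history (ahead): {9206a57, a8f3221} — 2.
Only in ba9aed1's history (behind): {} — 0.

2 ahead, 0 behind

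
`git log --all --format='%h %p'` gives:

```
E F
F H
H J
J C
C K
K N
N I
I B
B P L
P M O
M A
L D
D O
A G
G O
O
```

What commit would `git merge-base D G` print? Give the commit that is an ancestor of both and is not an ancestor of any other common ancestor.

O

Ancestors of D: {D, O}.
Ancestors of G: {G, O}.
Common ancestors: {O}.
The only common ancestor is O, so it is the merge base.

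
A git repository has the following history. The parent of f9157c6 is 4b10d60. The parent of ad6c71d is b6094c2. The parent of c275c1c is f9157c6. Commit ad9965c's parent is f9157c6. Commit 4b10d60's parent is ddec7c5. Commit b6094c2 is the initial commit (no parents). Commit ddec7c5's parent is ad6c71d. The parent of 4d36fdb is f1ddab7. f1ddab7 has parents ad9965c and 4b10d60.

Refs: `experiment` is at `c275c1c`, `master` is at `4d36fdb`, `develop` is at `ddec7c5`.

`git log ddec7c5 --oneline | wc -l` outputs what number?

Walking parent pointers from ddec7c5: reachable set = {ad6c71d, b6094c2, ddec7c5}.
That is 3 commits.

3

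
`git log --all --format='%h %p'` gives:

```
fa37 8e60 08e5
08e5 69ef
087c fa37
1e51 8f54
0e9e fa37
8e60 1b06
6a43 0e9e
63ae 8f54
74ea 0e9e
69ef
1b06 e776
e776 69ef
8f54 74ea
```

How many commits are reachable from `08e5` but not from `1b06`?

1

Reachable from 08e5: {08e5, 69ef}.
Reachable from 1b06: {1b06, 69ef, e776}.
In 08e5's history but not 1b06's: {08e5} — 1 commit.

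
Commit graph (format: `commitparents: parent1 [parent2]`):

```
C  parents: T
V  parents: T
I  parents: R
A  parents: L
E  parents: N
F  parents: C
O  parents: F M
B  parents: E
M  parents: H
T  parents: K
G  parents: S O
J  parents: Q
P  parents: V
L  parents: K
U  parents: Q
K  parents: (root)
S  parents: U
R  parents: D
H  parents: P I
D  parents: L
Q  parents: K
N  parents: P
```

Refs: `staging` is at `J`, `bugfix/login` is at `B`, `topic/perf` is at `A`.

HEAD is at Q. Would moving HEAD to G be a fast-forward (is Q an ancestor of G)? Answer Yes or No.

A fast-forward from Q to G is possible iff Q is an ancestor of G.
Ancestors of G: {C, D, F, G, H, I, K, L, M, O, P, Q, R, S, T, U, V}.
Q is among them, so fast-forward is possible.

Yes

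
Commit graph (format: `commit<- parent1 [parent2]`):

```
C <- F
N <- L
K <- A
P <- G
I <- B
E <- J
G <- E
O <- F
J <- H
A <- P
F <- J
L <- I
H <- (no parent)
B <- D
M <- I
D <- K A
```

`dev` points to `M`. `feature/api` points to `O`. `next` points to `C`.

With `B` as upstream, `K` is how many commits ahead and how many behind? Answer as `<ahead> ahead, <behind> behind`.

0 ahead, 2 behind

Reachable from K: {A, E, G, H, J, K, P}.
Reachable from B: {A, B, D, E, G, H, J, K, P}.
Only in K's history (ahead): {} — 0.
Only in B's history (behind): {B, D} — 2.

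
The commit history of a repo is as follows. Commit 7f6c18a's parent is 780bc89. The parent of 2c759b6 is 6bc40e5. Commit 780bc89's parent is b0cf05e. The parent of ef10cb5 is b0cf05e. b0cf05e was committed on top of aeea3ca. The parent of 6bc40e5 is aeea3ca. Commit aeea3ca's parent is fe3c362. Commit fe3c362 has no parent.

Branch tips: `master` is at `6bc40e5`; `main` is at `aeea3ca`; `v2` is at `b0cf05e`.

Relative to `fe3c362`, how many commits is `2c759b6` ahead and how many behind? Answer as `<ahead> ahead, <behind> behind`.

3 ahead, 0 behind

Reachable from 2c759b6: {2c759b6, 6bc40e5, aeea3ca, fe3c362}.
Reachable from fe3c362: {fe3c362}.
Only in 2c759b6's history (ahead): {2c759b6, 6bc40e5, aeea3ca} — 3.
Only in fe3c362's history (behind): {} — 0.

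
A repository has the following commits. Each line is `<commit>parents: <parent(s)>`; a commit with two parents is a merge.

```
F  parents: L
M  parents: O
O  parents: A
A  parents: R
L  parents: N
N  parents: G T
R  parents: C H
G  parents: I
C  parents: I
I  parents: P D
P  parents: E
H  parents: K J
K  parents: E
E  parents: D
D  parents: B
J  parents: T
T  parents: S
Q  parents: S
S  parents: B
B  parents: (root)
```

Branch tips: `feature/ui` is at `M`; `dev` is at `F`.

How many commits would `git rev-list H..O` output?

Reachable from O: {A, B, C, D, E, H, I, J, K, O, P, R, S, T}.
Reachable from H: {B, D, E, H, J, K, S, T}.
In O's history but not H's: {A, C, I, O, P, R} — 6 commits.

6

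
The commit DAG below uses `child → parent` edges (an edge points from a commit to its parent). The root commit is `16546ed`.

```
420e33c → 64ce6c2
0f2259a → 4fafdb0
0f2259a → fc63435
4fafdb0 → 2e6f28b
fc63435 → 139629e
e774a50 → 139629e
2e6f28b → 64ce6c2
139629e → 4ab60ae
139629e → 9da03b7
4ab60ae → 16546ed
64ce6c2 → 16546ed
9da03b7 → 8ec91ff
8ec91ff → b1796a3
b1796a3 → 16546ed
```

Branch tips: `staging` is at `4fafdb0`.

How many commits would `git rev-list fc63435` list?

7

Walking parent pointers from fc63435: reachable set = {139629e, 16546ed, 4ab60ae, 8ec91ff, 9da03b7, b1796a3, fc63435}.
That is 7 commits.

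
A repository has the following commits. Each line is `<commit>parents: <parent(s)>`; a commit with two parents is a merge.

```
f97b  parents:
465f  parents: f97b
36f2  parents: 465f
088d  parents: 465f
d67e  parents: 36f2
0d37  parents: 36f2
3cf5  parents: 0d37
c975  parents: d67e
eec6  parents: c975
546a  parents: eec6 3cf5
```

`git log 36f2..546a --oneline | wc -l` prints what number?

Reachable from 546a: {0d37, 36f2, 3cf5, 465f, 546a, c975, d67e, eec6, f97b}.
Reachable from 36f2: {36f2, 465f, f97b}.
In 546a's history but not 36f2's: {0d37, 3cf5, 546a, c975, d67e, eec6} — 6 commits.

6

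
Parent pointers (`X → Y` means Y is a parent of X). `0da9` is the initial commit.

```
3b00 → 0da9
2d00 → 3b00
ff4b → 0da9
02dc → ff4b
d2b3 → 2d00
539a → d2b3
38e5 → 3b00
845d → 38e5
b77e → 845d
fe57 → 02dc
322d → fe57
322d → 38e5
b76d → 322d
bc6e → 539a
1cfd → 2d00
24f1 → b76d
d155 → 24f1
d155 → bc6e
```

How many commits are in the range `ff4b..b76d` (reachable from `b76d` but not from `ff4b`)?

Reachable from b76d: {02dc, 0da9, 322d, 38e5, 3b00, b76d, fe57, ff4b}.
Reachable from ff4b: {0da9, ff4b}.
In b76d's history but not ff4b's: {02dc, 322d, 38e5, 3b00, b76d, fe57} — 6 commits.

6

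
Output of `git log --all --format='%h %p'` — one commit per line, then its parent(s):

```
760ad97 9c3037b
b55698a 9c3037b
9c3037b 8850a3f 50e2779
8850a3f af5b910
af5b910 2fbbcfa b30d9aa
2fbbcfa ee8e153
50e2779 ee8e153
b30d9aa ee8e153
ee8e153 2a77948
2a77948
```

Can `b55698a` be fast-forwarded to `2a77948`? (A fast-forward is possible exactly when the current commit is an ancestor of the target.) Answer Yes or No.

No

A fast-forward from b55698a to 2a77948 is possible iff b55698a is an ancestor of 2a77948.
Ancestors of 2a77948: {2a77948}.
b55698a is not among them, so fast-forward is not possible.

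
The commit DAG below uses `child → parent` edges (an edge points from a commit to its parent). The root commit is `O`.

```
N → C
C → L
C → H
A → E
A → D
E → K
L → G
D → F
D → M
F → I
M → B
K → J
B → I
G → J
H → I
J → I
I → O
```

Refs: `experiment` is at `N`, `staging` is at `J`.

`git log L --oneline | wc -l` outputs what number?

Walking parent pointers from L: reachable set = {G, I, J, L, O}.
That is 5 commits.

5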